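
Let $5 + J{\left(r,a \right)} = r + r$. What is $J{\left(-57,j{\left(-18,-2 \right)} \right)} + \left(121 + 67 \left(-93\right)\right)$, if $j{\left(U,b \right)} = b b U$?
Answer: $-6229$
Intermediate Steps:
$j{\left(U,b \right)} = U b^{2}$ ($j{\left(U,b \right)} = b^{2} U = U b^{2}$)
$J{\left(r,a \right)} = -5 + 2 r$ ($J{\left(r,a \right)} = -5 + \left(r + r\right) = -5 + 2 r$)
$J{\left(-57,j{\left(-18,-2 \right)} \right)} + \left(121 + 67 \left(-93\right)\right) = \left(-5 + 2 \left(-57\right)\right) + \left(121 + 67 \left(-93\right)\right) = \left(-5 - 114\right) + \left(121 - 6231\right) = -119 - 6110 = -6229$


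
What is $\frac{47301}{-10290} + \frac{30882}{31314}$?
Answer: $- \frac{64633763}{17901170} \approx -3.6106$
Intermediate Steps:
$\frac{47301}{-10290} + \frac{30882}{31314} = 47301 \left(- \frac{1}{10290}\right) + 30882 \cdot \frac{1}{31314} = - \frac{15767}{3430} + \frac{5147}{5219} = - \frac{64633763}{17901170}$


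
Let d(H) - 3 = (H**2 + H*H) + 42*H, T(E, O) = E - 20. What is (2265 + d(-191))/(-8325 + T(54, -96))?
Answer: -67208/8291 ≈ -8.1061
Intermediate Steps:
T(E, O) = -20 + E
d(H) = 3 + 2*H**2 + 42*H (d(H) = 3 + ((H**2 + H*H) + 42*H) = 3 + ((H**2 + H**2) + 42*H) = 3 + (2*H**2 + 42*H) = 3 + 2*H**2 + 42*H)
(2265 + d(-191))/(-8325 + T(54, -96)) = (2265 + (3 + 2*(-191)**2 + 42*(-191)))/(-8325 + (-20 + 54)) = (2265 + (3 + 2*36481 - 8022))/(-8325 + 34) = (2265 + (3 + 72962 - 8022))/(-8291) = (2265 + 64943)*(-1/8291) = 67208*(-1/8291) = -67208/8291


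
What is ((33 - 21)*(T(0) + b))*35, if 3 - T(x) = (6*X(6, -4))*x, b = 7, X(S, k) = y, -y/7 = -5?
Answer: 4200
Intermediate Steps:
y = 35 (y = -7*(-5) = 35)
X(S, k) = 35
T(x) = 3 - 210*x (T(x) = 3 - 6*35*x = 3 - 210*x)
((33 - 21)*(T(0) + b))*35 = ((33 - 21)*((3 - 210*0) + 7))*35 = (12*((3 + 0) + 7))*35 = (12*(3 + 7))*35 = (12*10)*35 = 120*35 = 4200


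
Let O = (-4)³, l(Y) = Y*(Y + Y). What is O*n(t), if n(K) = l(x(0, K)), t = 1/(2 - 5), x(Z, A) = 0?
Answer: 0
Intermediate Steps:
l(Y) = 2*Y² (l(Y) = Y*(2*Y) = 2*Y²)
t = -⅓ (t = 1/(-3) = -⅓ ≈ -0.33333)
n(K) = 0 (n(K) = 2*0² = 2*0 = 0)
O = -64
O*n(t) = -64*0 = 0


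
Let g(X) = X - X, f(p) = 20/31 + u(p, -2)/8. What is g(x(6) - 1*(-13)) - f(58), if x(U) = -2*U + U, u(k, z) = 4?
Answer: -71/62 ≈ -1.1452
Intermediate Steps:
x(U) = -U
f(p) = 71/62 (f(p) = 20/31 + 4/8 = 20*(1/31) + 4*(⅛) = 20/31 + ½ = 71/62)
g(X) = 0
g(x(6) - 1*(-13)) - f(58) = 0 - 1*71/62 = 0 - 71/62 = -71/62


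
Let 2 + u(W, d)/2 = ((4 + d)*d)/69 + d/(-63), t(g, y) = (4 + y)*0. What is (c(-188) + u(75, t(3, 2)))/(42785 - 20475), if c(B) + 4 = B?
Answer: -98/11155 ≈ -0.0087853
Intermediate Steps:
c(B) = -4 + B
t(g, y) = 0
u(W, d) = -4 - 2*d/63 + 2*d*(4 + d)/69 (u(W, d) = -4 + 2*(((4 + d)*d)/69 + d/(-63)) = -4 + 2*((d*(4 + d))*(1/69) + d*(-1/63)) = -4 + 2*(d*(4 + d)/69 - d/63) = -4 + 2*(-d/63 + d*(4 + d)/69) = -4 + (-2*d/63 + 2*d*(4 + d)/69) = -4 - 2*d/63 + 2*d*(4 + d)/69)
(c(-188) + u(75, t(3, 2)))/(42785 - 20475) = ((-4 - 188) + (-4 + (2/69)*0² + (122/1449)*0))/(42785 - 20475) = (-192 + (-4 + (2/69)*0 + 0))/22310 = (-192 + (-4 + 0 + 0))*(1/22310) = (-192 - 4)*(1/22310) = -196*1/22310 = -98/11155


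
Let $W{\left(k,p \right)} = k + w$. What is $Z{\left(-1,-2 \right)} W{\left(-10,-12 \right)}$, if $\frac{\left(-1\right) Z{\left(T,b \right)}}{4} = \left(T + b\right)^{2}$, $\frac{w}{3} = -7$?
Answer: $1116$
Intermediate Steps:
$w = -21$ ($w = 3 \left(-7\right) = -21$)
$W{\left(k,p \right)} = -21 + k$ ($W{\left(k,p \right)} = k - 21 = -21 + k$)
$Z{\left(T,b \right)} = - 4 \left(T + b\right)^{2}$
$Z{\left(-1,-2 \right)} W{\left(-10,-12 \right)} = - 4 \left(-1 - 2\right)^{2} \left(-21 - 10\right) = - 4 \left(-3\right)^{2} \left(-31\right) = \left(-4\right) 9 \left(-31\right) = \left(-36\right) \left(-31\right) = 1116$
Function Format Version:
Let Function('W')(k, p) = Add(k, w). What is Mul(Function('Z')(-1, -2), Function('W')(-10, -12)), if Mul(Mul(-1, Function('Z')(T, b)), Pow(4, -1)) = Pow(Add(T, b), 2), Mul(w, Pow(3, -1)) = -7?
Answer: 1116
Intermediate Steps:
w = -21 (w = Mul(3, -7) = -21)
Function('W')(k, p) = Add(-21, k) (Function('W')(k, p) = Add(k, -21) = Add(-21, k))
Function('Z')(T, b) = Mul(-4, Pow(Add(T, b), 2))
Mul(Function('Z')(-1, -2), Function('W')(-10, -12)) = Mul(Mul(-4, Pow(Add(-1, -2), 2)), Add(-21, -10)) = Mul(Mul(-4, Pow(-3, 2)), -31) = Mul(Mul(-4, 9), -31) = Mul(-36, -31) = 1116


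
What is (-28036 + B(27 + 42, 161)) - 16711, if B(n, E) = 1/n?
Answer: -3087542/69 ≈ -44747.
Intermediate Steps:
(-28036 + B(27 + 42, 161)) - 16711 = (-28036 + 1/(27 + 42)) - 16711 = (-28036 + 1/69) - 16711 = -1934483/69 - 16711 = -3087542/69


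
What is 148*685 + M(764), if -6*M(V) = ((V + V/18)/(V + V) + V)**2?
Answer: 30815351/7776 ≈ 3962.9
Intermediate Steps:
M(V) = -(19/36 + V)**2/6 (M(V) = -((V + V/18)/(V + V) + V)**2/6 = -((V + V*(1/18))/((2*V)) + V)**2/6 = -((V + V/18)*(1/(2*V)) + V)**2/6 = -((19*V/18)*(1/(2*V)) + V)**2/6 = -(19/36 + V)**2/6)
148*685 + M(764) = 148*685 - (19 + 36*764)**2/7776 = 101380 - (19 + 27504)**2/7776 = 101380 - 1/7776*27523**2 = 101380 - 1/7776*757515529 = 101380 - 757515529/7776 = 30815351/7776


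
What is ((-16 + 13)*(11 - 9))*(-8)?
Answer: 48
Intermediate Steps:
((-16 + 13)*(11 - 9))*(-8) = -3*2*(-8) = -6*(-8) = 48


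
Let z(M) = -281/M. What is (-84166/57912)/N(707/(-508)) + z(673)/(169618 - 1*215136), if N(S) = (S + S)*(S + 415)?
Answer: 329824535606495/259385341176256218 ≈ 0.0012716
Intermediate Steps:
N(S) = 2*S*(415 + S) (N(S) = (2*S)*(415 + S) = 2*S*(415 + S))
(-84166/57912)/N(707/(-508)) + z(673)/(169618 - 1*215136) = (-84166/57912)/((2*(707/(-508))*(415 + 707/(-508)))) + (-281/673)/(169618 - 1*215136) = (-84166*1/57912)/((2*(707*(-1/508))*(415 + 707*(-1/508)))) + (-281*1/673)/(169618 - 215136) = -42083*(-254/(707*(415 - 707/508)))/28956 - 281/673/(-45518) = -42083/(28956*(2*(-707/508)*(210113/508))) - 281/673*(-1/45518) = -42083/(28956*(-148549891/129032)) + 281/30633614 = -42083/28956*(-129032/148549891) + 281/30633614 = 10689082/8467343787 + 281/30633614 = 329824535606495/259385341176256218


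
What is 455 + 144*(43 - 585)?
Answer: -77593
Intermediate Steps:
455 + 144*(43 - 585) = 455 + 144*(-542) = 455 - 78048 = -77593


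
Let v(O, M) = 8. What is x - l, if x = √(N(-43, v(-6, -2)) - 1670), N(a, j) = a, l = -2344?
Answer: 2344 + I*√1713 ≈ 2344.0 + 41.388*I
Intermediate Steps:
x = I*√1713 (x = √(-43 - 1670) = √(-1713) = I*√1713 ≈ 41.388*I)
x - l = I*√1713 - 1*(-2344) = I*√1713 + 2344 = 2344 + I*√1713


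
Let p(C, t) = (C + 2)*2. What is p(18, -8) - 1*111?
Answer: -71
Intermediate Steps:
p(C, t) = 4 + 2*C (p(C, t) = (2 + C)*2 = 4 + 2*C)
p(18, -8) - 1*111 = (4 + 2*18) - 1*111 = (4 + 36) - 111 = 40 - 111 = -71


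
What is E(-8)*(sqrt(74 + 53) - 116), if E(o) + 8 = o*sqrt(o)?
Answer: 8*(1 + 2*I*sqrt(2))*(116 - sqrt(127)) ≈ 837.84 + 2369.8*I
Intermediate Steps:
E(o) = -8 + o**(3/2) (E(o) = -8 + o*sqrt(o) = -8 + o**(3/2))
E(-8)*(sqrt(74 + 53) - 116) = (-8 + (-8)**(3/2))*(sqrt(74 + 53) - 116) = (-8 - 16*I*sqrt(2))*(sqrt(127) - 116) = (-8 - 16*I*sqrt(2))*(-116 + sqrt(127)) = (-116 + sqrt(127))*(-8 - 16*I*sqrt(2))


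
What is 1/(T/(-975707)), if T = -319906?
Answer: 975707/319906 ≈ 3.0500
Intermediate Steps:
1/(T/(-975707)) = 1/(-319906/(-975707)) = 1/(-319906*(-1/975707)) = 1/(319906/975707) = 975707/319906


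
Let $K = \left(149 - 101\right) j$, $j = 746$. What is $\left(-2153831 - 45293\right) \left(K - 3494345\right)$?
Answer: $7605751721588$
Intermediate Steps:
$K = 35808$ ($K = \left(149 - 101\right) 746 = 48 \cdot 746 = 35808$)
$\left(-2153831 - 45293\right) \left(K - 3494345\right) = \left(-2153831 - 45293\right) \left(35808 - 3494345\right) = \left(-2199124\right) \left(-3458537\right) = 7605751721588$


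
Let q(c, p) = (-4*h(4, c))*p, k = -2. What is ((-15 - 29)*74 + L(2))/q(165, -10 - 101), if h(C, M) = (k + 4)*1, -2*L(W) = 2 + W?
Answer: -543/148 ≈ -3.6689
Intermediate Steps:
L(W) = -1 - W/2 (L(W) = -(2 + W)/2 = -1 - W/2)
h(C, M) = 2 (h(C, M) = (-2 + 4)*1 = 2*1 = 2)
q(c, p) = -8*p (q(c, p) = (-4*2)*p = -8*p)
((-15 - 29)*74 + L(2))/q(165, -10 - 101) = ((-15 - 29)*74 + (-1 - ½*2))/((-8*(-10 - 101))) = (-44*74 + (-1 - 1))/((-8*(-111))) = (-3256 - 2)/888 = -3258*1/888 = -543/148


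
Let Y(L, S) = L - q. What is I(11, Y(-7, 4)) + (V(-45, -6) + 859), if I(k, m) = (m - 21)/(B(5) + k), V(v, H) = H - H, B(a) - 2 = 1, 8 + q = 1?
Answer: 1715/2 ≈ 857.50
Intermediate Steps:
q = -7 (q = -8 + 1 = -7)
B(a) = 3 (B(a) = 2 + 1 = 3)
V(v, H) = 0
Y(L, S) = 7 + L (Y(L, S) = L - 1*(-7) = L + 7 = 7 + L)
I(k, m) = (-21 + m)/(3 + k) (I(k, m) = (m - 21)/(3 + k) = (-21 + m)/(3 + k))
I(11, Y(-7, 4)) + (V(-45, -6) + 859) = (-21 + (7 - 7))/(3 + 11) + (0 + 859) = (-21 + 0)/14 + 859 = (1/14)*(-21) + 859 = -3/2 + 859 = 1715/2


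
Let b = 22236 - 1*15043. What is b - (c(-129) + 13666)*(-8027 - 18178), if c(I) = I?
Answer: 354744278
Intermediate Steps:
b = 7193 (b = 22236 - 15043 = 7193)
b - (c(-129) + 13666)*(-8027 - 18178) = 7193 - (-129 + 13666)*(-8027 - 18178) = 7193 - 13537*(-26205) = 7193 - 1*(-354737085) = 7193 + 354737085 = 354744278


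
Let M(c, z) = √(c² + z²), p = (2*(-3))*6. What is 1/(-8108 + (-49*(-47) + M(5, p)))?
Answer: -5805/33696704 - √1321/33696704 ≈ -0.00017335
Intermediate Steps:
p = -36 (p = -6*6 = -36)
1/(-8108 + (-49*(-47) + M(5, p))) = 1/(-8108 + (-49*(-47) + √(5² + (-36)²))) = 1/(-8108 + (2303 + √(25 + 1296))) = 1/(-8108 + (2303 + √1321)) = 1/(-5805 + √1321)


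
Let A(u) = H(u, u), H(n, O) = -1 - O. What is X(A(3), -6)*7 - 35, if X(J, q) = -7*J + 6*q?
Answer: -91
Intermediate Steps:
A(u) = -1 - u
X(A(3), -6)*7 - 35 = (-7*(-1 - 1*3) + 6*(-6))*7 - 35 = (-7*(-1 - 3) - 36)*7 - 35 = (-7*(-4) - 36)*7 - 35 = (28 - 36)*7 - 35 = -8*7 - 35 = -56 - 35 = -91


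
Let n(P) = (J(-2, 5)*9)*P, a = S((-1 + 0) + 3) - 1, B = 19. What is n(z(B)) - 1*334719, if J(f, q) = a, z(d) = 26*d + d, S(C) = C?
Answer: -330102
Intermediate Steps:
z(d) = 27*d
a = 1 (a = ((-1 + 0) + 3) - 1 = (-1 + 3) - 1 = 2 - 1 = 1)
J(f, q) = 1
n(P) = 9*P (n(P) = (1*9)*P = 9*P)
n(z(B)) - 1*334719 = 9*(27*19) - 1*334719 = 9*513 - 334719 = 4617 - 334719 = -330102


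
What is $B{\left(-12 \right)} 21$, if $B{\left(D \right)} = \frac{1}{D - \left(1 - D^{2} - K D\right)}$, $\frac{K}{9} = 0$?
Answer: $\frac{21}{131} \approx 0.16031$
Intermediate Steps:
$K = 0$ ($K = 9 \cdot 0 = 0$)
$B{\left(D \right)} = \frac{1}{-1 + D + D^{2}}$ ($B{\left(D \right)} = \frac{1}{D + \left(\left(D^{2} + 0 D\right) - 1\right)} = \frac{1}{D + \left(\left(D^{2} + 0\right) - 1\right)} = \frac{1}{D + \left(D^{2} - 1\right)} = \frac{1}{D + \left(-1 + D^{2}\right)} = \frac{1}{-1 + D + D^{2}}$)
$B{\left(-12 \right)} 21 = \frac{1}{-1 - 12 + \left(-12\right)^{2}} \cdot 21 = \frac{1}{-1 - 12 + 144} \cdot 21 = \frac{1}{131} \cdot 21 = \frac{21}{131}$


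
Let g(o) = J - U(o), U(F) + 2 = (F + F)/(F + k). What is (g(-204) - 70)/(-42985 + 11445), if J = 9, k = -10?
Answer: 343/177620 ≈ 0.0019311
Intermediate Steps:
U(F) = -2 + 2*F/(-10 + F) (U(F) = -2 + (F + F)/(F - 10) = -2 + (2*F)/(-10 + F) = -2 + 2*F/(-10 + F))
g(o) = 9 - 20/(-10 + o)
(g(-204) - 70)/(-42985 + 11445) = ((-110 + 9*(-204))/(-10 - 204) - 70)/(-42985 + 11445) = ((-110 - 1836)/(-214) - 70)/(-31540) = (-1/214*(-1946) - 70)*(-1/31540) = (973/107 - 70)*(-1/31540) = -6517/107*(-1/31540) = 343/177620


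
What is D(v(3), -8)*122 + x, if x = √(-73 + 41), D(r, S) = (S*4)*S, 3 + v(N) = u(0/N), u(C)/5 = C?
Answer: 31232 + 4*I*√2 ≈ 31232.0 + 5.6569*I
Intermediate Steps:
u(C) = 5*C
v(N) = -3 (v(N) = -3 + 5*(0/N) = -3 + 5*0 = -3 + 0 = -3)
D(r, S) = 4*S² (D(r, S) = (4*S)*S = 4*S²)
x = 4*I*√2 (x = √(-32) = 4*I*√2 ≈ 5.6569*I)
D(v(3), -8)*122 + x = (4*(-8)²)*122 + 4*I*√2 = (4*64)*122 + 4*I*√2 = 256*122 + 4*I*√2 = 31232 + 4*I*√2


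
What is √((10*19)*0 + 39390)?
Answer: √39390 ≈ 198.47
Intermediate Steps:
√((10*19)*0 + 39390) = √(190*0 + 39390) = √(0 + 39390) = √39390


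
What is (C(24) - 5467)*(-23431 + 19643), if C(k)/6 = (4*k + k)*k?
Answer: -44747644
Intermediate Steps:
C(k) = 30*k² (C(k) = 6*((4*k + k)*k) = 6*((5*k)*k) = 6*(5*k²) = 30*k²)
(C(24) - 5467)*(-23431 + 19643) = (30*24² - 5467)*(-23431 + 19643) = (30*576 - 5467)*(-3788) = (17280 - 5467)*(-3788) = 11813*(-3788) = -44747644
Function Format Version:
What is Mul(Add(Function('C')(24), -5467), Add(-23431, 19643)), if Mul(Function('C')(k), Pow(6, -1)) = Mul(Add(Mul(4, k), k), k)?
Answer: -44747644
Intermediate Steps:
Function('C')(k) = Mul(30, Pow(k, 2)) (Function('C')(k) = Mul(6, Mul(Add(Mul(4, k), k), k)) = Mul(6, Mul(Mul(5, k), k)) = Mul(6, Mul(5, Pow(k, 2))) = Mul(30, Pow(k, 2)))
Mul(Add(Function('C')(24), -5467), Add(-23431, 19643)) = Mul(Add(Mul(30, Pow(24, 2)), -5467), Add(-23431, 19643)) = Mul(Add(Mul(30, 576), -5467), -3788) = Mul(Add(17280, -5467), -3788) = Mul(11813, -3788) = -44747644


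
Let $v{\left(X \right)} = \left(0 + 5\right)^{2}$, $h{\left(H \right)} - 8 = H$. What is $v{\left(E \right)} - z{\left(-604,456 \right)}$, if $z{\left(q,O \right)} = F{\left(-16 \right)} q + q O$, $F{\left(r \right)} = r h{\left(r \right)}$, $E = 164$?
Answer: $352761$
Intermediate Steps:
$h{\left(H \right)} = 8 + H$
$v{\left(X \right)} = 25$ ($v{\left(X \right)} = 5^{2} = 25$)
$F{\left(r \right)} = r \left(8 + r\right)$
$z{\left(q,O \right)} = 128 q + O q$ ($z{\left(q,O \right)} = - 16 \left(8 - 16\right) q + q O = \left(-16\right) \left(-8\right) q + O q = 128 q + O q$)
$v{\left(E \right)} - z{\left(-604,456 \right)} = 25 - - 604 \left(128 + 456\right) = 25 - \left(-604\right) 584 = 25 - -352736 = 25 + 352736 = 352761$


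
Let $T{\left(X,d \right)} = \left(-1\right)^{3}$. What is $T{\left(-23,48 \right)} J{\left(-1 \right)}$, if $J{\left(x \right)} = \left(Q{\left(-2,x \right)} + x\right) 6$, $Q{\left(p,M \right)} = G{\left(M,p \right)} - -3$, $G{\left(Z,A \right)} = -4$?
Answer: $12$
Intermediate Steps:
$Q{\left(p,M \right)} = -1$ ($Q{\left(p,M \right)} = -4 - -3 = -4 + 3 = -1$)
$T{\left(X,d \right)} = -1$
$J{\left(x \right)} = -6 + 6 x$ ($J{\left(x \right)} = \left(-1 + x\right) 6 = -6 + 6 x$)
$T{\left(-23,48 \right)} J{\left(-1 \right)} = - (-6 + 6 \left(-1\right)) = - (-6 - 6) = \left(-1\right) \left(-12\right) = 12$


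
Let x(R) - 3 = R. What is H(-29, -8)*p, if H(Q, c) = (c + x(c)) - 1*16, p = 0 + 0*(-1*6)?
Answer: 0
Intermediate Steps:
x(R) = 3 + R
p = 0 (p = 0 + 0*(-6) = 0 + 0 = 0)
H(Q, c) = -13 + 2*c (H(Q, c) = (c + (3 + c)) - 1*16 = (3 + 2*c) - 16 = -13 + 2*c)
H(-29, -8)*p = (-13 + 2*(-8))*0 = (-13 - 16)*0 = -29*0 = 0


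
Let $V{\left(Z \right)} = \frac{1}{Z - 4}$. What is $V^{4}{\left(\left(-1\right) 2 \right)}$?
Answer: $\frac{1}{1296} \approx 0.0007716$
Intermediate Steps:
$V{\left(Z \right)} = \frac{1}{-4 + Z}$
$V^{4}{\left(\left(-1\right) 2 \right)} = \left(\frac{1}{-4 - 2}\right)^{4} = \left(\frac{1}{-6}\right)^{4} = \left(- \frac{1}{6}\right)^{4} = \frac{1}{1296}$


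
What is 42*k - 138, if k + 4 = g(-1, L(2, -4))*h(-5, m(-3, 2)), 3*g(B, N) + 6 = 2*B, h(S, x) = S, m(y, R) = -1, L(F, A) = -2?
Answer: 254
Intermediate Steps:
g(B, N) = -2 + 2*B/3 (g(B, N) = -2 + (2*B)/3 = -2 + 2*B/3)
k = 28/3 (k = -4 + (-2 + (2/3)*(-1))*(-5) = -4 + (-2 - 2/3)*(-5) = -4 - 8/3*(-5) = -4 + 40/3 = 28/3 ≈ 9.3333)
42*k - 138 = 42*(28/3) - 138 = 392 - 138 = 254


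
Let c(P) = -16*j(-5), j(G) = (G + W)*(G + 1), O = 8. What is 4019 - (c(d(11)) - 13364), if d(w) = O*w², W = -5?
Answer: 18023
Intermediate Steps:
j(G) = (1 + G)*(-5 + G) (j(G) = (G - 5)*(G + 1) = (-5 + G)*(1 + G) = (1 + G)*(-5 + G))
d(w) = 8*w²
c(P) = -640 (c(P) = -16*(-5 + (-5)² - 4*(-5)) = -16*(-5 + 25 + 20) = -16*40 = -640)
4019 - (c(d(11)) - 13364) = 4019 - (-640 - 13364) = 4019 - 1*(-14004) = 4019 + 14004 = 18023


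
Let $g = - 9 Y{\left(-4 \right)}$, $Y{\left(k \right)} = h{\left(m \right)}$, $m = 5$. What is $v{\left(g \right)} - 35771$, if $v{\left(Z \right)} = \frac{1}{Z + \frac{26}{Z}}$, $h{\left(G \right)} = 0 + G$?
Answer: $- \frac{73366366}{2051} \approx -35771.0$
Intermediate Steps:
$h{\left(G \right)} = G$
$Y{\left(k \right)} = 5$
$g = -45$ ($g = \left(-9\right) 5 = -45$)
$v{\left(g \right)} - 35771 = - \frac{45}{26 + \left(-45\right)^{2}} - 35771 = - \frac{45}{26 + 2025} - 35771 = - \frac{45}{2051} - 35771 = - \frac{73366366}{2051}$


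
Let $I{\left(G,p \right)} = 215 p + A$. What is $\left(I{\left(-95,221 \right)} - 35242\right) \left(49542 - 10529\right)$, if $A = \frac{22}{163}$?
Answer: $\frac{78046325773}{163} \approx 4.7881 \cdot 10^{8}$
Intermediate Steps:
$A = \frac{22}{163}$ ($A = 22 \cdot \frac{1}{163} = \frac{22}{163} \approx 0.13497$)
$I{\left(G,p \right)} = \frac{22}{163} + 215 p$ ($I{\left(G,p \right)} = 215 p + \frac{22}{163} = \frac{22}{163} + 215 p$)
$\left(I{\left(-95,221 \right)} - 35242\right) \left(49542 - 10529\right) = \left(\left(\frac{22}{163} + 215 \cdot 221\right) - 35242\right) \left(49542 - 10529\right) = \left(\left(\frac{22}{163} + 47515\right) - 35242\right) 39013 = \left(\frac{7744967}{163} - 35242\right) 39013 = \frac{2000521}{163} \cdot 39013 = \frac{78046325773}{163}$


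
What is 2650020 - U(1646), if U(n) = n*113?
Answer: 2464022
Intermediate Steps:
U(n) = 113*n
2650020 - U(1646) = 2650020 - 113*1646 = 2650020 - 1*185998 = 2650020 - 185998 = 2464022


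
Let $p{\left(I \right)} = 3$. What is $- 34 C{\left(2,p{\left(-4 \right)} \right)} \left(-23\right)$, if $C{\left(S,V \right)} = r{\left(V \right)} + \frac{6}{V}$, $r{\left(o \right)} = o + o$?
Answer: $6256$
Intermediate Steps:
$r{\left(o \right)} = 2 o$
$C{\left(S,V \right)} = 2 V + \frac{6}{V}$
$- 34 C{\left(2,p{\left(-4 \right)} \right)} \left(-23\right) = - 34 \left(2 \cdot 3 + \frac{6}{3}\right) \left(-23\right) = - 34 \left(6 + 6 \cdot \frac{1}{3}\right) \left(-23\right) = - 34 \left(6 + 2\right) \left(-23\right) = \left(-34\right) 8 \left(-23\right) = \left(-272\right) \left(-23\right) = 6256$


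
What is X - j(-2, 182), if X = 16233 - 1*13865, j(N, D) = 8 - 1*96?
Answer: 2456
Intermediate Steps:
j(N, D) = -88 (j(N, D) = 8 - 96 = -88)
X = 2368 (X = 16233 - 13865 = 2368)
X - j(-2, 182) = 2368 - 1*(-88) = 2368 + 88 = 2456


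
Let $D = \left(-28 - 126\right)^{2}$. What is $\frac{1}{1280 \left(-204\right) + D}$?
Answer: $- \frac{1}{237404} \approx -4.2122 \cdot 10^{-6}$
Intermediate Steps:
$D = 23716$ ($D = \left(-154\right)^{2} = 23716$)
$\frac{1}{1280 \left(-204\right) + D} = \frac{1}{1280 \left(-204\right) + 23716} = \frac{1}{-261120 + 23716} = \frac{1}{-237404} = - \frac{1}{237404}$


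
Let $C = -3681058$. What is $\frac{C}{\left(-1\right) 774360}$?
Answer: $\frac{1840529}{387180} \approx 4.7537$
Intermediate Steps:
$\frac{C}{\left(-1\right) 774360} = - \frac{3681058}{\left(-1\right) 774360} = - \frac{3681058}{-774360} = \left(-3681058\right) \left(- \frac{1}{774360}\right) = \frac{1840529}{387180}$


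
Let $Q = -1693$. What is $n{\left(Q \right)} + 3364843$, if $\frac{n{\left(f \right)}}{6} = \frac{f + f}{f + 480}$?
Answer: $\frac{4081574875}{1213} \approx 3.3649 \cdot 10^{6}$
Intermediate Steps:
$n{\left(f \right)} = \frac{12 f}{480 + f}$ ($n{\left(f \right)} = 6 \frac{f + f}{f + 480} = 6 \frac{2 f}{480 + f} = \frac{12 f}{480 + f}$)
$n{\left(Q \right)} + 3364843 = 12 \left(-1693\right) \frac{1}{480 - 1693} + 3364843 = 12 \left(-1693\right) \frac{1}{-1213} + 3364843 = 12 \left(-1693\right) \left(- \frac{1}{1213}\right) + 3364843 = \frac{20316}{1213} + 3364843 = \frac{4081574875}{1213}$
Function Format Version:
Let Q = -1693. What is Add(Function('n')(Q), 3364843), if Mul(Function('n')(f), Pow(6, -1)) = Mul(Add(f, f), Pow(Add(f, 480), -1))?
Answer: Rational(4081574875, 1213) ≈ 3.3649e+6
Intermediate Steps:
Function('n')(f) = Mul(12, f, Pow(Add(480, f), -1)) (Function('n')(f) = Mul(6, Mul(Add(f, f), Pow(Add(f, 480), -1))) = Mul(6, Mul(Mul(2, f), Pow(Add(480, f), -1))) = Mul(6, Mul(2, f, Pow(Add(480, f), -1))) = Mul(12, f, Pow(Add(480, f), -1)))
Add(Function('n')(Q), 3364843) = Add(Mul(12, -1693, Pow(Add(480, -1693), -1)), 3364843) = Add(Mul(12, -1693, Pow(-1213, -1)), 3364843) = Add(Mul(12, -1693, Rational(-1, 1213)), 3364843) = Add(Rational(20316, 1213), 3364843) = Rational(4081574875, 1213)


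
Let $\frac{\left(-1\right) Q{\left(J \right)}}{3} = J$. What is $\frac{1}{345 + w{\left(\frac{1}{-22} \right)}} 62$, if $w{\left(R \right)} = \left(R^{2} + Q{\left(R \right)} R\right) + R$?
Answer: $\frac{7502}{41739} \approx 0.17974$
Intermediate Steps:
$Q{\left(J \right)} = - 3 J$
$w{\left(R \right)} = R - 2 R^{2}$ ($w{\left(R \right)} = \left(R^{2} + - 3 R R\right) + R = \left(R^{2} - 3 R^{2}\right) + R = - 2 R^{2} + R = R - 2 R^{2}$)
$\frac{1}{345 + w{\left(\frac{1}{-22} \right)}} 62 = \frac{1}{345 + \frac{1 - \frac{2}{-22}}{-22}} \cdot 62 = \frac{1}{345 - \frac{1 - - \frac{1}{11}}{22}} \cdot 62 = \frac{1}{345 - \frac{1 + \frac{1}{11}}{22}} \cdot 62 = \frac{1}{345 - \frac{6}{121}} \cdot 62 = \frac{1}{\frac{41739}{121}} \cdot 62 = \frac{121}{41739} \cdot 62 = \frac{7502}{41739}$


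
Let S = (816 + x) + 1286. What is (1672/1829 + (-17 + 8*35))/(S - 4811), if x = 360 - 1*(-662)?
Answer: -68957/440789 ≈ -0.15644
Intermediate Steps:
x = 1022 (x = 360 + 662 = 1022)
S = 3124 (S = (816 + 1022) + 1286 = 1838 + 1286 = 3124)
(1672/1829 + (-17 + 8*35))/(S - 4811) = (1672/1829 + (-17 + 8*35))/(3124 - 4811) = (1672*(1/1829) + (-17 + 280))/(-1687) = (1672/1829 + 263)*(-1/1687) = (482699/1829)*(-1/1687) = -68957/440789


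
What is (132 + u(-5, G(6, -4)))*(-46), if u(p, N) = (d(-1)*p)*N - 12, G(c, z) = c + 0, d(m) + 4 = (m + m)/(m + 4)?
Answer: -11960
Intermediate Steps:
d(m) = -4 + 2*m/(4 + m) (d(m) = -4 + (m + m)/(m + 4) = -4 + (2*m)/(4 + m) = -4 + 2*m/(4 + m))
G(c, z) = c
u(p, N) = -12 - 14*N*p/3 (u(p, N) = ((2*(-8 - 1*(-1))/(4 - 1))*p)*N - 12 = ((2*(-8 + 1)/3)*p)*N - 12 = ((2*(1/3)*(-7))*p)*N - 12 = (-14*p/3)*N - 12 = -14*N*p/3 - 12 = -12 - 14*N*p/3)
(132 + u(-5, G(6, -4)))*(-46) = (132 + (-12 - 14/3*6*(-5)))*(-46) = (132 + (-12 + 140))*(-46) = (132 + 128)*(-46) = 260*(-46) = -11960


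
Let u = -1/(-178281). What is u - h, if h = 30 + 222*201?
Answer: -7960603211/178281 ≈ -44652.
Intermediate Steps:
u = 1/178281 (u = -1*(-1/178281) = 1/178281 ≈ 5.6091e-6)
h = 44652 (h = 30 + 44622 = 44652)
u - h = 1/178281 - 1*44652 = 1/178281 - 44652 = -7960603211/178281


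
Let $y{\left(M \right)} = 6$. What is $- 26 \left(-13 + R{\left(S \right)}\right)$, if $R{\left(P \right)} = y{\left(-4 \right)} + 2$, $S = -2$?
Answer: $130$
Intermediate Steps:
$R{\left(P \right)} = 8$ ($R{\left(P \right)} = 6 + 2 = 8$)
$- 26 \left(-13 + R{\left(S \right)}\right) = - 26 \left(-13 + 8\right) = \left(-26\right) \left(-5\right) = 130$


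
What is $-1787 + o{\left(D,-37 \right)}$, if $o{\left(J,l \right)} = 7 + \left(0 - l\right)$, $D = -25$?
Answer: $-1743$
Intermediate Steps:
$o{\left(J,l \right)} = 7 - l$
$-1787 + o{\left(D,-37 \right)} = -1787 + \left(7 - -37\right) = -1787 + \left(7 + 37\right) = -1787 + 44 = -1743$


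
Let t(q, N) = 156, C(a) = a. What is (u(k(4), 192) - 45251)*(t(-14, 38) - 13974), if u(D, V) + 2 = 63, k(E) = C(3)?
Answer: 624435420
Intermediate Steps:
k(E) = 3
u(D, V) = 61 (u(D, V) = -2 + 63 = 61)
(u(k(4), 192) - 45251)*(t(-14, 38) - 13974) = (61 - 45251)*(156 - 13974) = -45190*(-13818) = 624435420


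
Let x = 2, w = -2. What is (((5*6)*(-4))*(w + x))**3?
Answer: 0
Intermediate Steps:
(((5*6)*(-4))*(w + x))**3 = (((5*6)*(-4))*(-2 + 2))**3 = ((30*(-4))*0)**3 = (-120*0)**3 = 0**3 = 0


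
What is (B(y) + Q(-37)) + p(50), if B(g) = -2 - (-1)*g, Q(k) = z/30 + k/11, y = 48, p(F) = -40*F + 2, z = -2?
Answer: -322646/165 ≈ -1955.4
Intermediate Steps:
p(F) = 2 - 40*F
Q(k) = -1/15 + k/11 (Q(k) = -2/30 + k/11 = -2*1/30 + k*(1/11) = -1/15 + k/11)
B(g) = -2 + g
(B(y) + Q(-37)) + p(50) = ((-2 + 48) + (-1/15 + (1/11)*(-37))) + (2 - 40*50) = (46 + (-1/15 - 37/11)) + (2 - 2000) = (46 - 566/165) - 1998 = 7024/165 - 1998 = -322646/165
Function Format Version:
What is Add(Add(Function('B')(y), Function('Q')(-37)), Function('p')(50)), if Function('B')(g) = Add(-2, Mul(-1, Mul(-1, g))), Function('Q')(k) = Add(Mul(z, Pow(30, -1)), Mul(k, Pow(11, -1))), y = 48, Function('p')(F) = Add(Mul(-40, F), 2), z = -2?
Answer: Rational(-322646, 165) ≈ -1955.4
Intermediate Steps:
Function('p')(F) = Add(2, Mul(-40, F))
Function('Q')(k) = Add(Rational(-1, 15), Mul(Rational(1, 11), k)) (Function('Q')(k) = Add(Mul(-2, Pow(30, -1)), Mul(k, Pow(11, -1))) = Add(Mul(-2, Rational(1, 30)), Mul(k, Rational(1, 11))) = Add(Rational(-1, 15), Mul(Rational(1, 11), k)))
Function('B')(g) = Add(-2, g)
Add(Add(Function('B')(y), Function('Q')(-37)), Function('p')(50)) = Add(Add(Add(-2, 48), Add(Rational(-1, 15), Mul(Rational(1, 11), -37))), Add(2, Mul(-40, 50))) = Add(Add(46, Add(Rational(-1, 15), Rational(-37, 11))), Add(2, -2000)) = Add(Add(46, Rational(-566, 165)), -1998) = Add(Rational(7024, 165), -1998) = Rational(-322646, 165)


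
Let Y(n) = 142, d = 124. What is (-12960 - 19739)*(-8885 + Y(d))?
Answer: 285887357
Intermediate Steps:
(-12960 - 19739)*(-8885 + Y(d)) = (-12960 - 19739)*(-8885 + 142) = -32699*(-8743) = 285887357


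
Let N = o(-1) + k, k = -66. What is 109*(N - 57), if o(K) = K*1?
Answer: -13516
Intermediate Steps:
o(K) = K
N = -67 (N = -1 - 66 = -67)
109*(N - 57) = 109*(-67 - 57) = 109*(-124) = -13516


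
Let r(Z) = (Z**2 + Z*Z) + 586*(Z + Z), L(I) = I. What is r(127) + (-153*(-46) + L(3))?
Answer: 188143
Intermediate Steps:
r(Z) = 2*Z**2 + 1172*Z (r(Z) = (Z**2 + Z**2) + 586*(2*Z) = 2*Z**2 + 1172*Z)
r(127) + (-153*(-46) + L(3)) = 2*127*(586 + 127) + (-153*(-46) + 3) = 2*127*713 + (7038 + 3) = 181102 + 7041 = 188143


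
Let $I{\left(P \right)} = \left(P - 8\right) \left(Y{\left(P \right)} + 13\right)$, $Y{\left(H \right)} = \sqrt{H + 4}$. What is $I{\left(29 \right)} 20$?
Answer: $5460 + 420 \sqrt{33} \approx 7872.7$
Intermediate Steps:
$Y{\left(H \right)} = \sqrt{4 + H}$
$I{\left(P \right)} = \left(-8 + P\right) \left(13 + \sqrt{4 + P}\right)$ ($I{\left(P \right)} = \left(P - 8\right) \left(\sqrt{4 + P} + 13\right) = \left(-8 + P\right) \left(13 + \sqrt{4 + P}\right)$)
$I{\left(29 \right)} 20 = \left(-104 - 8 \sqrt{4 + 29} + 13 \cdot 29 + 29 \sqrt{4 + 29}\right) 20 = \left(-104 - 8 \sqrt{33} + 377 + 29 \sqrt{33}\right) 20 = \left(273 + 21 \sqrt{33}\right) 20 = 5460 + 420 \sqrt{33}$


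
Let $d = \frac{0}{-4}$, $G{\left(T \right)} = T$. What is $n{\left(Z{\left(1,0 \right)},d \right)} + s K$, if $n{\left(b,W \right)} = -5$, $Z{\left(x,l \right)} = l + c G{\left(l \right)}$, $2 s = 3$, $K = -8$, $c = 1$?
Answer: $-17$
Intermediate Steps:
$s = \frac{3}{2}$ ($s = \frac{1}{2} \cdot 3 = \frac{3}{2} \approx 1.5$)
$Z{\left(x,l \right)} = 2 l$ ($Z{\left(x,l \right)} = l + 1 l = l + l = 2 l$)
$d = 0$ ($d = 0 \left(- \frac{1}{4}\right) = 0$)
$n{\left(Z{\left(1,0 \right)},d \right)} + s K = -5 + \frac{3}{2} \left(-8\right) = -5 - 12 = -17$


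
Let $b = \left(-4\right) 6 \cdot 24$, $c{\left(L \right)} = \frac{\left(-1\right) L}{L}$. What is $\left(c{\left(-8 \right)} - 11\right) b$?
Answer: $6912$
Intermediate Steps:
$c{\left(L \right)} = -1$
$b = -576$ ($b = \left(-24\right) 24 = -576$)
$\left(c{\left(-8 \right)} - 11\right) b = \left(-1 - 11\right) \left(-576\right) = \left(-12\right) \left(-576\right) = 6912$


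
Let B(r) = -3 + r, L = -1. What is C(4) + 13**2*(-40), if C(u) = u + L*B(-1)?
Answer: -6752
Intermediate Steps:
C(u) = 4 + u (C(u) = u - (-3 - 1) = u - 1*(-4) = u + 4 = 4 + u)
C(4) + 13**2*(-40) = (4 + 4) + 13**2*(-40) = 8 + 169*(-40) = 8 - 6760 = -6752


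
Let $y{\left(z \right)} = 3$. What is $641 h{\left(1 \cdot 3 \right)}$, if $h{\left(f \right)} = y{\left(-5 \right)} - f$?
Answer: $0$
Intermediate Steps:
$h{\left(f \right)} = 3 - f$
$641 h{\left(1 \cdot 3 \right)} = 641 \left(3 - 1 \cdot 3\right) = 641 \left(3 - 3\right) = 641 \cdot 0 = 0$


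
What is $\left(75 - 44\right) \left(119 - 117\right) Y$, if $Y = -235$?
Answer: $-14570$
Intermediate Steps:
$\left(75 - 44\right) \left(119 - 117\right) Y = \left(75 - 44\right) \left(119 - 117\right) \left(-235\right) = 31 \cdot 2 \left(-235\right) = 62 \left(-235\right) = -14570$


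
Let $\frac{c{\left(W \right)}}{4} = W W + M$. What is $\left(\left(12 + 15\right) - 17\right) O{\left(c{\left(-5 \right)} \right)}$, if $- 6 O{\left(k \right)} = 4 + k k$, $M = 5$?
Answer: $- \frac{72020}{3} \approx -24007.0$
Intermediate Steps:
$c{\left(W \right)} = 20 + 4 W^{2}$ ($c{\left(W \right)} = 4 \left(W W + 5\right) = 4 \left(W^{2} + 5\right) = 4 \left(5 + W^{2}\right) = 20 + 4 W^{2}$)
$O{\left(k \right)} = - \frac{2}{3} - \frac{k^{2}}{6}$ ($O{\left(k \right)} = - \frac{4 + k k}{6} = - \frac{4 + k^{2}}{6} = - \frac{2}{3} - \frac{k^{2}}{6}$)
$\left(\left(12 + 15\right) - 17\right) O{\left(c{\left(-5 \right)} \right)} = \left(\left(12 + 15\right) - 17\right) \left(- \frac{2}{3} - \frac{\left(20 + 4 \left(-5\right)^{2}\right)^{2}}{6}\right) = \left(27 - 17\right) \left(- \frac{2}{3} - \frac{\left(20 + 4 \cdot 25\right)^{2}}{6}\right) = 10 \left(- \frac{2}{3} - \frac{\left(20 + 100\right)^{2}}{6}\right) = 10 \left(- \frac{2}{3} - \frac{120^{2}}{6}\right) = 10 \left(- \frac{2}{3} - 2400\right) = 10 \left(- \frac{7202}{3}\right) = - \frac{72020}{3}$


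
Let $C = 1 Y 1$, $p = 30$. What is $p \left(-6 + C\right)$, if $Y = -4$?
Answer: $-300$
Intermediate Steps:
$C = -4$ ($C = 1 \left(-4\right) 1 = \left(-4\right) 1 = -4$)
$p \left(-6 + C\right) = 30 \left(-6 - 4\right) = 30 \left(-10\right) = -300$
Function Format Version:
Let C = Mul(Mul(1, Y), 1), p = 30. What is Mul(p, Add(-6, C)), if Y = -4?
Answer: -300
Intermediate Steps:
C = -4 (C = Mul(Mul(1, -4), 1) = Mul(-4, 1) = -4)
Mul(p, Add(-6, C)) = Mul(30, Add(-6, -4)) = Mul(30, -10) = -300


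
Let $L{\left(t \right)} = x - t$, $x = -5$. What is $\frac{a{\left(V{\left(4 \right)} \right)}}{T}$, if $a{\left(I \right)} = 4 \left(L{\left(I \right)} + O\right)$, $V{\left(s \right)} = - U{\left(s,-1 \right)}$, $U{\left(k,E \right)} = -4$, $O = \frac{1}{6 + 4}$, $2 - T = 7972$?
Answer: $\frac{89}{19925} \approx 0.0044667$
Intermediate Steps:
$T = -7970$ ($T = 2 - 7972 = -7970$)
$O = \frac{1}{10} \approx 0.1$
$V{\left(s \right)} = 4$ ($V{\left(s \right)} = \left(-1\right) \left(-4\right) = 4$)
$L{\left(t \right)} = -5 - t$
$a{\left(I \right)} = - \frac{98}{5} - 4 I$ ($a{\left(I \right)} = 4 \left(\left(-5 - I\right) + \frac{1}{10}\right) = 4 \left(- \frac{49}{10} - I\right) = - \frac{98}{5} - 4 I$)
$\frac{a{\left(V{\left(4 \right)} \right)}}{T} = \frac{- \frac{98}{5} - 16}{-7970} = \left(- \frac{98}{5} - 16\right) \left(- \frac{1}{7970}\right) = \left(- \frac{178}{5}\right) \left(- \frac{1}{7970}\right) = \frac{89}{19925}$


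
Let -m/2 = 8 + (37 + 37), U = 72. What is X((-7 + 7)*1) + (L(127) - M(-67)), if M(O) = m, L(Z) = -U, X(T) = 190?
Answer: 282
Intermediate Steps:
L(Z) = -72 (L(Z) = -1*72 = -72)
m = -164 (m = -2*(8 + (37 + 37)) = -2*(8 + 74) = -2*82 = -164)
M(O) = -164
X((-7 + 7)*1) + (L(127) - M(-67)) = 190 + (-72 - 1*(-164)) = 190 + (-72 + 164) = 190 + 92 = 282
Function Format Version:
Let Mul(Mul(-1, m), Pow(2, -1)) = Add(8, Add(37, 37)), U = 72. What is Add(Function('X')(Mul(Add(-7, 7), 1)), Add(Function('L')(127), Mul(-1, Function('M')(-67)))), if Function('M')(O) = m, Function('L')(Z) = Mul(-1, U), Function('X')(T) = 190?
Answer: 282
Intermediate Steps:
Function('L')(Z) = -72 (Function('L')(Z) = Mul(-1, 72) = -72)
m = -164 (m = Mul(-2, Add(8, Add(37, 37))) = Mul(-2, Add(8, 74)) = Mul(-2, 82) = -164)
Function('M')(O) = -164
Add(Function('X')(Mul(Add(-7, 7), 1)), Add(Function('L')(127), Mul(-1, Function('M')(-67)))) = Add(190, Add(-72, Mul(-1, -164))) = Add(190, Add(-72, 164)) = Add(190, 92) = 282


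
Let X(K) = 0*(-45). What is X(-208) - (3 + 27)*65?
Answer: -1950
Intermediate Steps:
X(K) = 0
X(-208) - (3 + 27)*65 = 0 - (3 + 27)*65 = 0 - 30*65 = 0 - 1*1950 = 0 - 1950 = -1950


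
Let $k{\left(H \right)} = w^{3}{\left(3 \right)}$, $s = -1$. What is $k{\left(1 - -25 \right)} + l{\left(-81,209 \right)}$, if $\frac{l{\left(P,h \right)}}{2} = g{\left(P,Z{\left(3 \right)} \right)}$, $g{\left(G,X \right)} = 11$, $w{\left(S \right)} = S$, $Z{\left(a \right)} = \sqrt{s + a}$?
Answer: $49$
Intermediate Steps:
$Z{\left(a \right)} = \sqrt{-1 + a}$
$l{\left(P,h \right)} = 22$ ($l{\left(P,h \right)} = 2 \cdot 11 = 22$)
$k{\left(H \right)} = 27$ ($k{\left(H \right)} = 3^{3} = 27$)
$k{\left(1 - -25 \right)} + l{\left(-81,209 \right)} = 27 + 22 = 49$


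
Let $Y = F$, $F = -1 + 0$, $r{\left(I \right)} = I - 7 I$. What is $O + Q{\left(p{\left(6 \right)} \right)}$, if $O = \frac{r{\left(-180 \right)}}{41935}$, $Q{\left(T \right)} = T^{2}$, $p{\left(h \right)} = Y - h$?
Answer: $\frac{411179}{8387} \approx 49.026$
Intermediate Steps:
$r{\left(I \right)} = - 6 I$
$F = -1$
$Y = -1$
$p{\left(h \right)} = -1 - h$
$O = \frac{216}{8387}$ ($O = \frac{\left(-6\right) \left(-180\right)}{41935} = 1080 \cdot \frac{1}{41935} = \frac{216}{8387} \approx 0.025754$)
$O + Q{\left(p{\left(6 \right)} \right)} = \frac{216}{8387} + \left(-1 - 6\right)^{2} = \frac{216}{8387} + \left(-7\right)^{2} = \frac{216}{8387} + 49 = \frac{411179}{8387}$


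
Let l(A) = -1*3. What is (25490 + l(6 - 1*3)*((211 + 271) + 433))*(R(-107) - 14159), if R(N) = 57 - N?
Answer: -318316275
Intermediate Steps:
l(A) = -3
(25490 + l(6 - 1*3)*((211 + 271) + 433))*(R(-107) - 14159) = (25490 - 3*((211 + 271) + 433))*((57 - 1*(-107)) - 14159) = (25490 - 3*(482 + 433))*((57 + 107) - 14159) = (25490 - 3*915)*(164 - 14159) = (25490 - 2745)*(-13995) = 22745*(-13995) = -318316275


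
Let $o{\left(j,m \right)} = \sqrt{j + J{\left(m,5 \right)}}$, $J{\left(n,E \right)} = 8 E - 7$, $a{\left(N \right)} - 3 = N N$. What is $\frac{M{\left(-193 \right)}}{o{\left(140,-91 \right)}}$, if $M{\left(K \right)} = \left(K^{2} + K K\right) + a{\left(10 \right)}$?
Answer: $\frac{74601 \sqrt{173}}{173} \approx 5671.8$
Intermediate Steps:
$a{\left(N \right)} = 3 + N^{2}$ ($a{\left(N \right)} = 3 + N N = 3 + N^{2}$)
$J{\left(n,E \right)} = -7 + 8 E$
$o{\left(j,m \right)} = \sqrt{33 + j}$ ($o{\left(j,m \right)} = \sqrt{j + \left(-7 + 8 \cdot 5\right)} = \sqrt{j + \left(-7 + 40\right)} = \sqrt{j + 33} = \sqrt{33 + j}$)
$M{\left(K \right)} = 103 + 2 K^{2}$ ($M{\left(K \right)} = \left(K^{2} + K K\right) + \left(3 + 10^{2}\right) = \left(K^{2} + K^{2}\right) + \left(3 + 100\right) = 2 K^{2} + 103 = 103 + 2 K^{2}$)
$\frac{M{\left(-193 \right)}}{o{\left(140,-91 \right)}} = \frac{103 + 2 \left(-193\right)^{2}}{\sqrt{33 + 140}} = \frac{103 + 2 \cdot 37249}{\sqrt{173}} = \left(103 + 74498\right) \frac{\sqrt{173}}{173} = 74601 \frac{\sqrt{173}}{173} = \frac{74601 \sqrt{173}}{173}$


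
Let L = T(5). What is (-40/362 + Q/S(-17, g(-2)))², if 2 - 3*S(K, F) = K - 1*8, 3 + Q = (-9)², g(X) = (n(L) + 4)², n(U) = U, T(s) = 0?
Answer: 21585316/294849 ≈ 73.208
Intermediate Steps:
L = 0
g(X) = 16 (g(X) = (0 + 4)² = 4² = 16)
Q = 78 (Q = -3 + (-9)² = -3 + 81 = 78)
S(K, F) = 10/3 - K/3 (S(K, F) = ⅔ - (K - 1*8)/3 = ⅔ - (K - 8)/3 = ⅔ - (-8 + K)/3 = ⅔ + (8/3 - K/3) = 10/3 - K/3)
(-40/362 + Q/S(-17, g(-2)))² = (-40/362 + 78/(10/3 - ⅓*(-17)))² = (-40*1/362 + 78/(10/3 + 17/3))² = (-20/181 + 78/9)² = (-20/181 + 78*(⅑))² = (-20/181 + 26/3)² = (4646/543)² = 21585316/294849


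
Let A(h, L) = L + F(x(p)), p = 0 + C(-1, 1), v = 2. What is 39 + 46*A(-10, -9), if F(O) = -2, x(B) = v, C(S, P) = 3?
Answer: -467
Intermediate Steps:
p = 3 (p = 0 + 3 = 3)
x(B) = 2
A(h, L) = -2 + L (A(h, L) = L - 2 = -2 + L)
39 + 46*A(-10, -9) = 39 + 46*(-2 - 9) = 39 + 46*(-11) = 39 - 506 = -467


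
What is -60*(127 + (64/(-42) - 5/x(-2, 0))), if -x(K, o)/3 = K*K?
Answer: -52875/7 ≈ -7553.6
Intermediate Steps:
x(K, o) = -3*K**2 (x(K, o) = -3*K*K = -3*K**2)
-60*(127 + (64/(-42) - 5/x(-2, 0))) = -60*(127 + (64/(-42) - 5/((-3*(-2)**2)))) = -60*(127 + (64*(-1/42) - 5/((-3*4)))) = -60*(127 + (-32/21 - 5/(-12))) = -60*(127 + (-32/21 - 5*(-1/12))) = -60*(127 + (-32/21 + 5/12)) = -60*(127 - 31/28) = -60*3525/28 = -52875/7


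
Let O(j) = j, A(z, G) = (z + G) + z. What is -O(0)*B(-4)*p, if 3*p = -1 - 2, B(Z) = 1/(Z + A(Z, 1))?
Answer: 0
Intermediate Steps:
A(z, G) = G + 2*z (A(z, G) = (G + z) + z = G + 2*z)
B(Z) = 1/(1 + 3*Z) (B(Z) = 1/(Z + (1 + 2*Z)) = 1/(1 + 3*Z))
p = -1 (p = (-1 - 2)/3 = (1/3)*(-3) = -1)
-O(0)*B(-4)*p = -0/(1 + 3*(-4))*(-1) = -0/(1 - 12)*(-1) = -0/(-11)*(-1) = -0*(-1/11)*(-1) = -0*(-1) = -1*0 = 0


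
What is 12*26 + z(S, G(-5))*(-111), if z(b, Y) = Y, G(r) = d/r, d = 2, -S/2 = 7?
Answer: 1782/5 ≈ 356.40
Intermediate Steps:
S = -14 (S = -2*7 = -14)
G(r) = 2/r
12*26 + z(S, G(-5))*(-111) = 12*26 + (2/(-5))*(-111) = 312 + (2*(-⅕))*(-111) = 312 - ⅖*(-111) = 312 + 222/5 = 1782/5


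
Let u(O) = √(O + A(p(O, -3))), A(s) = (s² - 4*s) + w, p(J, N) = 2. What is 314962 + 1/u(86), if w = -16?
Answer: 314962 + √66/66 ≈ 3.1496e+5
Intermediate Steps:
A(s) = -16 + s² - 4*s (A(s) = (s² - 4*s) - 16 = -16 + s² - 4*s)
u(O) = √(-20 + O) (u(O) = √(O + (-16 + 2² - 4*2)) = √(O + (-16 + 4 - 8)) = √(O - 20) = √(-20 + O))
314962 + 1/u(86) = 314962 + 1/(√(-20 + 86)) = 314962 + 1/(√66) = 314962 + √66/66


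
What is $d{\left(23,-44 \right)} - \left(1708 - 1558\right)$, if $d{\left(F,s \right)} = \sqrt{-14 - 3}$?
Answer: $-150 + i \sqrt{17} \approx -150.0 + 4.1231 i$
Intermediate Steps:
$d{\left(F,s \right)} = i \sqrt{17}$ ($d{\left(F,s \right)} = \sqrt{-17} = i \sqrt{17}$)
$d{\left(23,-44 \right)} - \left(1708 - 1558\right) = i \sqrt{17} - \left(1708 - 1558\right) = i \sqrt{17} - 150 = -150 + i \sqrt{17}$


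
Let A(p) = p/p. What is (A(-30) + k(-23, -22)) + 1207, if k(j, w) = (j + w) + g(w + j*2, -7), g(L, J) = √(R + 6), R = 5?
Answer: 1163 + √11 ≈ 1166.3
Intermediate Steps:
g(L, J) = √11 (g(L, J) = √(5 + 6) = √11)
A(p) = 1
k(j, w) = j + w + √11 (k(j, w) = (j + w) + √11 = j + w + √11)
(A(-30) + k(-23, -22)) + 1207 = (1 + (-23 - 22 + √11)) + 1207 = (1 + (-45 + √11)) + 1207 = (-44 + √11) + 1207 = 1163 + √11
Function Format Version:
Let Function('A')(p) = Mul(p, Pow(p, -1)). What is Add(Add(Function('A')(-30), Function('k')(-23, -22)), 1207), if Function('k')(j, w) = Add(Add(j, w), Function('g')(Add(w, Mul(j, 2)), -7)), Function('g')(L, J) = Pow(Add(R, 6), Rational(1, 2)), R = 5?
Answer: Add(1163, Pow(11, Rational(1, 2))) ≈ 1166.3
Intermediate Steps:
Function('g')(L, J) = Pow(11, Rational(1, 2)) (Function('g')(L, J) = Pow(Add(5, 6), Rational(1, 2)) = Pow(11, Rational(1, 2)))
Function('A')(p) = 1
Function('k')(j, w) = Add(j, w, Pow(11, Rational(1, 2))) (Function('k')(j, w) = Add(Add(j, w), Pow(11, Rational(1, 2))) = Add(j, w, Pow(11, Rational(1, 2))))
Add(Add(Function('A')(-30), Function('k')(-23, -22)), 1207) = Add(Add(1, Add(-23, -22, Pow(11, Rational(1, 2)))), 1207) = Add(Add(1, Add(-45, Pow(11, Rational(1, 2)))), 1207) = Add(Add(-44, Pow(11, Rational(1, 2))), 1207) = Add(1163, Pow(11, Rational(1, 2)))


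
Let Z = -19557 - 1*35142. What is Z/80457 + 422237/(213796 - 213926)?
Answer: -871257261/268190 ≈ -3248.7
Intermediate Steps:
Z = -54699 (Z = -19557 - 35142 = -54699)
Z/80457 + 422237/(213796 - 213926) = -54699/80457 + 422237/(213796 - 213926) = -54699*1/80457 + 422237/(-130) = -18233/26819 + 422237*(-1/130) = -18233/26819 - 422237/130 = -871257261/268190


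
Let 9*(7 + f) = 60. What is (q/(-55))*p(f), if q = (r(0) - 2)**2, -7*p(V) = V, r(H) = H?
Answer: -4/1155 ≈ -0.0034632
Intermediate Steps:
f = -1/3 (f = -7 + (1/9)*60 = -7 + 20/3 = -1/3 ≈ -0.33333)
p(V) = -V/7
q = 4 (q = (0 - 2)**2 = (-2)**2 = 4)
(q/(-55))*p(f) = (4/(-55))*(-1/7*(-1/3)) = (4*(-1/55))*(1/21) = -4/55*1/21 = -4/1155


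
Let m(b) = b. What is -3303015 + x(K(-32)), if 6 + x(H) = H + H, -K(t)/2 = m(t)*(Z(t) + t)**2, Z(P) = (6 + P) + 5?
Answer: -2943469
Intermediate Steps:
Z(P) = 11 + P
K(t) = -2*t*(11 + 2*t)**2 (K(t) = -2*t*((11 + t) + t)**2 = -2*t*(11 + 2*t)**2)
x(H) = -6 + 2*H (x(H) = -6 + (H + H) = -6 + 2*H)
-3303015 + x(K(-32)) = -3303015 + (-6 + 2*(-2*(-32)*(11 + 2*(-32))**2)) = -3303015 + (-6 + 2*(-2*(-32)*(11 - 64)**2)) = -3303015 + (-6 + 2*(-2*(-32)*(-53)**2)) = -3303015 + (-6 + 2*(-2*(-32)*2809)) = -3303015 + (-6 + 2*179776) = -3303015 + (-6 + 359552) = -3303015 + 359546 = -2943469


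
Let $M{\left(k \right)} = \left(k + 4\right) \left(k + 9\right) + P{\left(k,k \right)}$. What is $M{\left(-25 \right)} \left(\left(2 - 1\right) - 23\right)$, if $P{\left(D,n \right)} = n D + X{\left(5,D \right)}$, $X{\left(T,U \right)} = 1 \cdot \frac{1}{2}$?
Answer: $-21153$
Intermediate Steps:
$X{\left(T,U \right)} = \frac{1}{2}$ ($X{\left(T,U \right)} = 1 \cdot \frac{1}{2} = \frac{1}{2}$)
$P{\left(D,n \right)} = \frac{1}{2} + D n$ ($P{\left(D,n \right)} = n D + \frac{1}{2} = D n + \frac{1}{2} = \frac{1}{2} + D n$)
$M{\left(k \right)} = \frac{1}{2} + k^{2} + \left(4 + k\right) \left(9 + k\right)$ ($M{\left(k \right)} = \left(k + 4\right) \left(k + 9\right) + \left(\frac{1}{2} + k k\right) = \left(4 + k\right) \left(9 + k\right) + \left(\frac{1}{2} + k^{2}\right) = \frac{1}{2} + k^{2} + \left(4 + k\right) \left(9 + k\right)$)
$M{\left(-25 \right)} \left(\left(2 - 1\right) - 23\right) = \left(\frac{73}{2} + 2 \left(-25\right)^{2} + 13 \left(-25\right)\right) \left(\left(2 - 1\right) - 23\right) = \left(\frac{73}{2} + 2 \cdot 625 - 325\right) \left(1 - 23\right) = \left(\frac{73}{2} + 1250 - 325\right) \left(-22\right) = \frac{1923}{2} \left(-22\right) = -21153$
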